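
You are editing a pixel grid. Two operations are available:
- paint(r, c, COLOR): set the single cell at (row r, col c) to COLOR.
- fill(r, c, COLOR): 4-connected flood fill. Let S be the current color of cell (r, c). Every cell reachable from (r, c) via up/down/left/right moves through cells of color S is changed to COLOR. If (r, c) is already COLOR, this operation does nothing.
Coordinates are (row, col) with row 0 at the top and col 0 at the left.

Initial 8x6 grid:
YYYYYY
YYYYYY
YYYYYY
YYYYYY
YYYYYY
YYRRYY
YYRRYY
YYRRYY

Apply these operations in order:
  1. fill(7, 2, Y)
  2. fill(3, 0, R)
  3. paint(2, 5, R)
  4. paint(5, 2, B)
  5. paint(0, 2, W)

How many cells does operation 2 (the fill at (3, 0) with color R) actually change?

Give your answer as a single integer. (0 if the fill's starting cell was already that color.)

Answer: 48

Derivation:
After op 1 fill(7,2,Y) [6 cells changed]:
YYYYYY
YYYYYY
YYYYYY
YYYYYY
YYYYYY
YYYYYY
YYYYYY
YYYYYY
After op 2 fill(3,0,R) [48 cells changed]:
RRRRRR
RRRRRR
RRRRRR
RRRRRR
RRRRRR
RRRRRR
RRRRRR
RRRRRR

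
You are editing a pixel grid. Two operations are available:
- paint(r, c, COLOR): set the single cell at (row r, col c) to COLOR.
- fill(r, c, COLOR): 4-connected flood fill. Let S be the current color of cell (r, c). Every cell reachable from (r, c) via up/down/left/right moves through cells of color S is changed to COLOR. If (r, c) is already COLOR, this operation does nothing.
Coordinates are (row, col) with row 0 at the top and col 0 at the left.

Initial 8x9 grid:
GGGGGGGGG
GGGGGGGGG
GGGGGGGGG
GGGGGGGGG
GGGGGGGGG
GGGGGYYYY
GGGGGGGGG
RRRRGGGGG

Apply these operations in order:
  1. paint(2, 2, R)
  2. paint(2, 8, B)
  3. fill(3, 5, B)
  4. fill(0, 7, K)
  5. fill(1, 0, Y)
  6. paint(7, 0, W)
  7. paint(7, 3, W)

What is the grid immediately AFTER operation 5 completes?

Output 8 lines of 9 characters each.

Answer: YYYYYYYYY
YYYYYYYYY
YYRYYYYYY
YYYYYYYYY
YYYYYYYYY
YYYYYYYYY
YYYYYYYYY
RRRRYYYYY

Derivation:
After op 1 paint(2,2,R):
GGGGGGGGG
GGGGGGGGG
GGRGGGGGG
GGGGGGGGG
GGGGGGGGG
GGGGGYYYY
GGGGGGGGG
RRRRGGGGG
After op 2 paint(2,8,B):
GGGGGGGGG
GGGGGGGGG
GGRGGGGGB
GGGGGGGGG
GGGGGGGGG
GGGGGYYYY
GGGGGGGGG
RRRRGGGGG
After op 3 fill(3,5,B) [62 cells changed]:
BBBBBBBBB
BBBBBBBBB
BBRBBBBBB
BBBBBBBBB
BBBBBBBBB
BBBBBYYYY
BBBBBBBBB
RRRRBBBBB
After op 4 fill(0,7,K) [63 cells changed]:
KKKKKKKKK
KKKKKKKKK
KKRKKKKKK
KKKKKKKKK
KKKKKKKKK
KKKKKYYYY
KKKKKKKKK
RRRRKKKKK
After op 5 fill(1,0,Y) [63 cells changed]:
YYYYYYYYY
YYYYYYYYY
YYRYYYYYY
YYYYYYYYY
YYYYYYYYY
YYYYYYYYY
YYYYYYYYY
RRRRYYYYY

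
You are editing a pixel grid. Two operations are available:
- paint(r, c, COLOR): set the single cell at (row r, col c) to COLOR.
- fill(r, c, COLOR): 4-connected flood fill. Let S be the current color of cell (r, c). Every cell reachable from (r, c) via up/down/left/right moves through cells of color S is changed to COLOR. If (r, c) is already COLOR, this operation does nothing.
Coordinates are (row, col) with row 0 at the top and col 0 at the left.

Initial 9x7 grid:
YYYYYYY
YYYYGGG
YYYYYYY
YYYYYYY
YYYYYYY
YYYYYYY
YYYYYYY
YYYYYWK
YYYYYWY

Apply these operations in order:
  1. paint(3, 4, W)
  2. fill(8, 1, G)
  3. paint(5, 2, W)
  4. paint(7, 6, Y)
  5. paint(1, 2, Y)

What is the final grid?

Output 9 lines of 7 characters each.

After op 1 paint(3,4,W):
YYYYYYY
YYYYGGG
YYYYYYY
YYYYWYY
YYYYYYY
YYYYYYY
YYYYYYY
YYYYYWK
YYYYYWY
After op 2 fill(8,1,G) [55 cells changed]:
GGGGGGG
GGGGGGG
GGGGGGG
GGGGWGG
GGGGGGG
GGGGGGG
GGGGGGG
GGGGGWK
GGGGGWY
After op 3 paint(5,2,W):
GGGGGGG
GGGGGGG
GGGGGGG
GGGGWGG
GGGGGGG
GGWGGGG
GGGGGGG
GGGGGWK
GGGGGWY
After op 4 paint(7,6,Y):
GGGGGGG
GGGGGGG
GGGGGGG
GGGGWGG
GGGGGGG
GGWGGGG
GGGGGGG
GGGGGWY
GGGGGWY
After op 5 paint(1,2,Y):
GGGGGGG
GGYGGGG
GGGGGGG
GGGGWGG
GGGGGGG
GGWGGGG
GGGGGGG
GGGGGWY
GGGGGWY

Answer: GGGGGGG
GGYGGGG
GGGGGGG
GGGGWGG
GGGGGGG
GGWGGGG
GGGGGGG
GGGGGWY
GGGGGWY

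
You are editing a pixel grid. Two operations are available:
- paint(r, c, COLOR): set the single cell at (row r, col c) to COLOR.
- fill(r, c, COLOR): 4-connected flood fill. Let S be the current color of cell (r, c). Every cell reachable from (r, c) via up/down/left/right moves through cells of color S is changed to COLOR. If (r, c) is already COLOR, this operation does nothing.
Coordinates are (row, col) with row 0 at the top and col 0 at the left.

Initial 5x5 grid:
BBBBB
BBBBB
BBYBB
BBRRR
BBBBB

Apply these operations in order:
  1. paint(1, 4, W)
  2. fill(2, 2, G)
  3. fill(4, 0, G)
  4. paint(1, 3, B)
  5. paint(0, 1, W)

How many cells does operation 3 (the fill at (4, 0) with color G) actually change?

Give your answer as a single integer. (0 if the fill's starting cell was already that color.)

Answer: 20

Derivation:
After op 1 paint(1,4,W):
BBBBB
BBBBW
BBYBB
BBRRR
BBBBB
After op 2 fill(2,2,G) [1 cells changed]:
BBBBB
BBBBW
BBGBB
BBRRR
BBBBB
After op 3 fill(4,0,G) [20 cells changed]:
GGGGG
GGGGW
GGGGG
GGRRR
GGGGG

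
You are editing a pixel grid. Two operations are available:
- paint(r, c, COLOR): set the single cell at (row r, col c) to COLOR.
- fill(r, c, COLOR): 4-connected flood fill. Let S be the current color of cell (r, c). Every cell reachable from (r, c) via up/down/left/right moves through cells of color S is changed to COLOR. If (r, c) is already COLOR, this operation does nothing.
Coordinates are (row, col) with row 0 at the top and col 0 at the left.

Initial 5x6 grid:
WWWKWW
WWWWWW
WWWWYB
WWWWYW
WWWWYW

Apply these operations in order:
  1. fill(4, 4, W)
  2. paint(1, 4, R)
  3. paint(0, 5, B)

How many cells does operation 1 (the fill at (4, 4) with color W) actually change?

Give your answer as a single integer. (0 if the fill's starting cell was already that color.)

After op 1 fill(4,4,W) [3 cells changed]:
WWWKWW
WWWWWW
WWWWWB
WWWWWW
WWWWWW

Answer: 3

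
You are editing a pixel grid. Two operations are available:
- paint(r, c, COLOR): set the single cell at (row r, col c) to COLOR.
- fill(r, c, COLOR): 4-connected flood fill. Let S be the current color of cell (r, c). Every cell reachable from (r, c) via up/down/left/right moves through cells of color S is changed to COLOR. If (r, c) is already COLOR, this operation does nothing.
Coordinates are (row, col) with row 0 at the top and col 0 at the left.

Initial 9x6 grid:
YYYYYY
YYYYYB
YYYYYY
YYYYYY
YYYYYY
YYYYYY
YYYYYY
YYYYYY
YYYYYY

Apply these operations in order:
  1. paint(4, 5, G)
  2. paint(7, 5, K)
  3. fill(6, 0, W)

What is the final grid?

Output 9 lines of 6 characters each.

After op 1 paint(4,5,G):
YYYYYY
YYYYYB
YYYYYY
YYYYYY
YYYYYG
YYYYYY
YYYYYY
YYYYYY
YYYYYY
After op 2 paint(7,5,K):
YYYYYY
YYYYYB
YYYYYY
YYYYYY
YYYYYG
YYYYYY
YYYYYY
YYYYYK
YYYYYY
After op 3 fill(6,0,W) [51 cells changed]:
WWWWWW
WWWWWB
WWWWWW
WWWWWW
WWWWWG
WWWWWW
WWWWWW
WWWWWK
WWWWWW

Answer: WWWWWW
WWWWWB
WWWWWW
WWWWWW
WWWWWG
WWWWWW
WWWWWW
WWWWWK
WWWWWW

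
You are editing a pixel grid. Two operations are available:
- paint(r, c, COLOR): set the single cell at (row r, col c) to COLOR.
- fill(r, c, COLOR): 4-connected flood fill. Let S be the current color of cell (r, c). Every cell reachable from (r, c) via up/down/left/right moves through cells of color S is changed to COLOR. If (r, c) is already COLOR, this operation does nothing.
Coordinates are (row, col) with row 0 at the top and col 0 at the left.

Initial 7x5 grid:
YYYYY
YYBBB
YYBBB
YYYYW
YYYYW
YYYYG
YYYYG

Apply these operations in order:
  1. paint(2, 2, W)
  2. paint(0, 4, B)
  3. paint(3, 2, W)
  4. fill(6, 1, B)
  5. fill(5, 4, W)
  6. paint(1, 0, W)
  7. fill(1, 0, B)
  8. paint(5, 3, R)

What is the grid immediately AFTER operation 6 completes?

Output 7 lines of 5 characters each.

Answer: BBBBB
WBBBB
BBWBB
BBWBW
BBBBW
BBBBW
BBBBW

Derivation:
After op 1 paint(2,2,W):
YYYYY
YYBBB
YYWBB
YYYYW
YYYYW
YYYYG
YYYYG
After op 2 paint(0,4,B):
YYYYB
YYBBB
YYWBB
YYYYW
YYYYW
YYYYG
YYYYG
After op 3 paint(3,2,W):
YYYYB
YYBBB
YYWBB
YYWYW
YYYYW
YYYYG
YYYYG
After op 4 fill(6,1,B) [23 cells changed]:
BBBBB
BBBBB
BBWBB
BBWBW
BBBBW
BBBBG
BBBBG
After op 5 fill(5,4,W) [2 cells changed]:
BBBBB
BBBBB
BBWBB
BBWBW
BBBBW
BBBBW
BBBBW
After op 6 paint(1,0,W):
BBBBB
WBBBB
BBWBB
BBWBW
BBBBW
BBBBW
BBBBW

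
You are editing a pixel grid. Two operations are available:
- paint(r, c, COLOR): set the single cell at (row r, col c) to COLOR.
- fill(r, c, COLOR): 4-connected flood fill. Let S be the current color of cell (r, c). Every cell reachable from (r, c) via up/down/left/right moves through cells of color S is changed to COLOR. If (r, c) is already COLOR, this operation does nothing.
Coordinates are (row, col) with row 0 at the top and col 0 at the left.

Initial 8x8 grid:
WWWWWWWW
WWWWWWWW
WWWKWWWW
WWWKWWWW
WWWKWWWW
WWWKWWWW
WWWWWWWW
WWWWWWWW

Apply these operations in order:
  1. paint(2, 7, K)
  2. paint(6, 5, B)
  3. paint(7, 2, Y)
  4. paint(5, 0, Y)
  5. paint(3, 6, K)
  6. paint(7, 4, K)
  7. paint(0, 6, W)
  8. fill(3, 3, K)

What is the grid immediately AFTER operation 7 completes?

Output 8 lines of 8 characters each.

After op 1 paint(2,7,K):
WWWWWWWW
WWWWWWWW
WWWKWWWK
WWWKWWWW
WWWKWWWW
WWWKWWWW
WWWWWWWW
WWWWWWWW
After op 2 paint(6,5,B):
WWWWWWWW
WWWWWWWW
WWWKWWWK
WWWKWWWW
WWWKWWWW
WWWKWWWW
WWWWWBWW
WWWWWWWW
After op 3 paint(7,2,Y):
WWWWWWWW
WWWWWWWW
WWWKWWWK
WWWKWWWW
WWWKWWWW
WWWKWWWW
WWWWWBWW
WWYWWWWW
After op 4 paint(5,0,Y):
WWWWWWWW
WWWWWWWW
WWWKWWWK
WWWKWWWW
WWWKWWWW
YWWKWWWW
WWWWWBWW
WWYWWWWW
After op 5 paint(3,6,K):
WWWWWWWW
WWWWWWWW
WWWKWWWK
WWWKWWKW
WWWKWWWW
YWWKWWWW
WWWWWBWW
WWYWWWWW
After op 6 paint(7,4,K):
WWWWWWWW
WWWWWWWW
WWWKWWWK
WWWKWWKW
WWWKWWWW
YWWKWWWW
WWWWWBWW
WWYWKWWW
After op 7 paint(0,6,W):
WWWWWWWW
WWWWWWWW
WWWKWWWK
WWWKWWKW
WWWKWWWW
YWWKWWWW
WWWWWBWW
WWYWKWWW

Answer: WWWWWWWW
WWWWWWWW
WWWKWWWK
WWWKWWKW
WWWKWWWW
YWWKWWWW
WWWWWBWW
WWYWKWWW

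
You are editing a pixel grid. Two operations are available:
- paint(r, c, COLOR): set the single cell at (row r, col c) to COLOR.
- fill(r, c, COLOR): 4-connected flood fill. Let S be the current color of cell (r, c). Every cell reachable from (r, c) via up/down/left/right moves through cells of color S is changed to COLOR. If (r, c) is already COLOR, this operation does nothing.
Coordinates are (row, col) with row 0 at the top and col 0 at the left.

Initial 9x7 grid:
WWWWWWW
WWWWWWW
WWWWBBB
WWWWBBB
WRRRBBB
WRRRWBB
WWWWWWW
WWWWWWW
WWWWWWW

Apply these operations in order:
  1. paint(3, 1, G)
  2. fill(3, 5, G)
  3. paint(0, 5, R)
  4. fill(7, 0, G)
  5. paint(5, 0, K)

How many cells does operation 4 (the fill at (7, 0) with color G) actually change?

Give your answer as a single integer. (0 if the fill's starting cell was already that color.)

Answer: 44

Derivation:
After op 1 paint(3,1,G):
WWWWWWW
WWWWWWW
WWWWBBB
WGWWBBB
WRRRBBB
WRRRWBB
WWWWWWW
WWWWWWW
WWWWWWW
After op 2 fill(3,5,G) [11 cells changed]:
WWWWWWW
WWWWWWW
WWWWGGG
WGWWGGG
WRRRGGG
WRRRWGG
WWWWWWW
WWWWWWW
WWWWWWW
After op 3 paint(0,5,R):
WWWWWRW
WWWWWWW
WWWWGGG
WGWWGGG
WRRRGGG
WRRRWGG
WWWWWWW
WWWWWWW
WWWWWWW
After op 4 fill(7,0,G) [44 cells changed]:
GGGGGRG
GGGGGGG
GGGGGGG
GGGGGGG
GRRRGGG
GRRRGGG
GGGGGGG
GGGGGGG
GGGGGGG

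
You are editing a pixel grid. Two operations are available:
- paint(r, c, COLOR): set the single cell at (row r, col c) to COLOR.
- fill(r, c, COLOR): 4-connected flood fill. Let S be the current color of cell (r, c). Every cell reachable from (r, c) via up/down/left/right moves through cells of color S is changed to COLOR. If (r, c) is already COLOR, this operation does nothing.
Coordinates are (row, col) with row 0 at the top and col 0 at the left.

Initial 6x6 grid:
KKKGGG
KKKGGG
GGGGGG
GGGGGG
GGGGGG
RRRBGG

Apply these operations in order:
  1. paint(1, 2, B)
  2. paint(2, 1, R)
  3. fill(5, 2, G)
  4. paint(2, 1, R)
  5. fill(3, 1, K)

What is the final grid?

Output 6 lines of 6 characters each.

After op 1 paint(1,2,B):
KKKGGG
KKBGGG
GGGGGG
GGGGGG
GGGGGG
RRRBGG
After op 2 paint(2,1,R):
KKKGGG
KKBGGG
GRGGGG
GGGGGG
GGGGGG
RRRBGG
After op 3 fill(5,2,G) [3 cells changed]:
KKKGGG
KKBGGG
GRGGGG
GGGGGG
GGGGGG
GGGBGG
After op 4 paint(2,1,R):
KKKGGG
KKBGGG
GRGGGG
GGGGGG
GGGGGG
GGGBGG
After op 5 fill(3,1,K) [28 cells changed]:
KKKKKK
KKBKKK
KRKKKK
KKKKKK
KKKKKK
KKKBKK

Answer: KKKKKK
KKBKKK
KRKKKK
KKKKKK
KKKKKK
KKKBKK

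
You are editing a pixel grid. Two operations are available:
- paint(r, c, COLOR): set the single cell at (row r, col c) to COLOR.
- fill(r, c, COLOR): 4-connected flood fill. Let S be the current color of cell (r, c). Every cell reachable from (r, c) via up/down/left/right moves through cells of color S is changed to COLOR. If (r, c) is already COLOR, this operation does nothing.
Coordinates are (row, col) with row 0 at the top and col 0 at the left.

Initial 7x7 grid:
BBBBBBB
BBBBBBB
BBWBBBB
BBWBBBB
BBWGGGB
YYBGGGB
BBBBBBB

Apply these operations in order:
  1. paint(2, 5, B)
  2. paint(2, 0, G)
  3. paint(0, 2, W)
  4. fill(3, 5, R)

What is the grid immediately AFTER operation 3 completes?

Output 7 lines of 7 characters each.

After op 1 paint(2,5,B):
BBBBBBB
BBBBBBB
BBWBBBB
BBWBBBB
BBWGGGB
YYBGGGB
BBBBBBB
After op 2 paint(2,0,G):
BBBBBBB
BBBBBBB
GBWBBBB
BBWBBBB
BBWGGGB
YYBGGGB
BBBBBBB
After op 3 paint(0,2,W):
BBWBBBB
BBBBBBB
GBWBBBB
BBWBBBB
BBWGGGB
YYBGGGB
BBBBBBB

Answer: BBWBBBB
BBBBBBB
GBWBBBB
BBWBBBB
BBWGGGB
YYBGGGB
BBBBBBB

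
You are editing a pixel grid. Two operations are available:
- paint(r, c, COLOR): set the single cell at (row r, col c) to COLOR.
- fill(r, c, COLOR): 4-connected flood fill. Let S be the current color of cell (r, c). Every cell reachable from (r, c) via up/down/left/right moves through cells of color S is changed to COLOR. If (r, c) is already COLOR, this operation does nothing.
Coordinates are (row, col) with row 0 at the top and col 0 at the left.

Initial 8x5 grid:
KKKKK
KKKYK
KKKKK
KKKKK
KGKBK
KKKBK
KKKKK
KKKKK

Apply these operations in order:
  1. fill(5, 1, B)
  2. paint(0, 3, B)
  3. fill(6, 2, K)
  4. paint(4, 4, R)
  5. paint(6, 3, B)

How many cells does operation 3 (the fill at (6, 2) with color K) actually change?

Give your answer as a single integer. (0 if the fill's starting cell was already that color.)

After op 1 fill(5,1,B) [36 cells changed]:
BBBBB
BBBYB
BBBBB
BBBBB
BGBBB
BBBBB
BBBBB
BBBBB
After op 2 paint(0,3,B):
BBBBB
BBBYB
BBBBB
BBBBB
BGBBB
BBBBB
BBBBB
BBBBB
After op 3 fill(6,2,K) [38 cells changed]:
KKKKK
KKKYK
KKKKK
KKKKK
KGKKK
KKKKK
KKKKK
KKKKK

Answer: 38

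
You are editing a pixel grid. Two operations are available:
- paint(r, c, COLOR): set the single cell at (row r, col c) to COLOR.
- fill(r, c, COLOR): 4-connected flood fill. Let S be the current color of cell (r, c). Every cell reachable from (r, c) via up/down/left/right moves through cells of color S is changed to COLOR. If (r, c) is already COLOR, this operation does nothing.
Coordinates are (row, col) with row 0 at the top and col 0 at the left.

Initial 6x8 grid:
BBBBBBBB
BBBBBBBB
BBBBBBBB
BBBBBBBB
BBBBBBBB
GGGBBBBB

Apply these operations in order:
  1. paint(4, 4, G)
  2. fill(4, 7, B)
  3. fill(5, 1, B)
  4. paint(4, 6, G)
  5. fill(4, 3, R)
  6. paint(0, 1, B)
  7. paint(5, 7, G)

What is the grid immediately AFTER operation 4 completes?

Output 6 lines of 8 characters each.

Answer: BBBBBBBB
BBBBBBBB
BBBBBBBB
BBBBBBBB
BBBBGBGB
BBBBBBBB

Derivation:
After op 1 paint(4,4,G):
BBBBBBBB
BBBBBBBB
BBBBBBBB
BBBBBBBB
BBBBGBBB
GGGBBBBB
After op 2 fill(4,7,B) [0 cells changed]:
BBBBBBBB
BBBBBBBB
BBBBBBBB
BBBBBBBB
BBBBGBBB
GGGBBBBB
After op 3 fill(5,1,B) [3 cells changed]:
BBBBBBBB
BBBBBBBB
BBBBBBBB
BBBBBBBB
BBBBGBBB
BBBBBBBB
After op 4 paint(4,6,G):
BBBBBBBB
BBBBBBBB
BBBBBBBB
BBBBBBBB
BBBBGBGB
BBBBBBBB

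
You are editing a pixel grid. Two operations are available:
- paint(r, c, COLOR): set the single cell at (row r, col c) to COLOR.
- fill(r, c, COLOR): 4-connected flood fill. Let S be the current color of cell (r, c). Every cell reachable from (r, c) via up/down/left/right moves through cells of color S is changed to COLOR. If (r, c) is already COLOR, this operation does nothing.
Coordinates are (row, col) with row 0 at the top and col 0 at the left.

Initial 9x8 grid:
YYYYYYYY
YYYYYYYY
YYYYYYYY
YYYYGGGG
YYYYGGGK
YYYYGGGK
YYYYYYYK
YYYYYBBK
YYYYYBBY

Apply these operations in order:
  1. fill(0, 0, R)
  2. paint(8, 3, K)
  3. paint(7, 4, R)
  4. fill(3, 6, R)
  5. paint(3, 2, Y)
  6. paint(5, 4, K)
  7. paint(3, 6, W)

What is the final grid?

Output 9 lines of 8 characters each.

Answer: RRRRRRRR
RRRRRRRR
RRRRRRRR
RRYRRRWR
RRRRRRRK
RRRRKRRK
RRRRRRRK
RRRRRBBK
RRRKRBBY

Derivation:
After op 1 fill(0,0,R) [53 cells changed]:
RRRRRRRR
RRRRRRRR
RRRRRRRR
RRRRGGGG
RRRRGGGK
RRRRGGGK
RRRRRRRK
RRRRRBBK
RRRRRBBY
After op 2 paint(8,3,K):
RRRRRRRR
RRRRRRRR
RRRRRRRR
RRRRGGGG
RRRRGGGK
RRRRGGGK
RRRRRRRK
RRRRRBBK
RRRKRBBY
After op 3 paint(7,4,R):
RRRRRRRR
RRRRRRRR
RRRRRRRR
RRRRGGGG
RRRRGGGK
RRRRGGGK
RRRRRRRK
RRRRRBBK
RRRKRBBY
After op 4 fill(3,6,R) [10 cells changed]:
RRRRRRRR
RRRRRRRR
RRRRRRRR
RRRRRRRR
RRRRRRRK
RRRRRRRK
RRRRRRRK
RRRRRBBK
RRRKRBBY
After op 5 paint(3,2,Y):
RRRRRRRR
RRRRRRRR
RRRRRRRR
RRYRRRRR
RRRRRRRK
RRRRRRRK
RRRRRRRK
RRRRRBBK
RRRKRBBY
After op 6 paint(5,4,K):
RRRRRRRR
RRRRRRRR
RRRRRRRR
RRYRRRRR
RRRRRRRK
RRRRKRRK
RRRRRRRK
RRRRRBBK
RRRKRBBY
After op 7 paint(3,6,W):
RRRRRRRR
RRRRRRRR
RRRRRRRR
RRYRRRWR
RRRRRRRK
RRRRKRRK
RRRRRRRK
RRRRRBBK
RRRKRBBY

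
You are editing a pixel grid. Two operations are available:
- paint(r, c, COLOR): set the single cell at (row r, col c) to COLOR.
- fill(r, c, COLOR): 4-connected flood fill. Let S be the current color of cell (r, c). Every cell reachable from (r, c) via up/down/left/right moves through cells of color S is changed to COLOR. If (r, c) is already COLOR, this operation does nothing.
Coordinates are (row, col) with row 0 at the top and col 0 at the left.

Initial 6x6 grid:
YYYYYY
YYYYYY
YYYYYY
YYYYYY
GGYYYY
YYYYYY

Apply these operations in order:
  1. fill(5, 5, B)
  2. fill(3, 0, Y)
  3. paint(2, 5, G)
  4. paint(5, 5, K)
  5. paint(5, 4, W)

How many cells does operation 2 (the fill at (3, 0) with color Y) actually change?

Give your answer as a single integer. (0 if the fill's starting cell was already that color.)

Answer: 34

Derivation:
After op 1 fill(5,5,B) [34 cells changed]:
BBBBBB
BBBBBB
BBBBBB
BBBBBB
GGBBBB
BBBBBB
After op 2 fill(3,0,Y) [34 cells changed]:
YYYYYY
YYYYYY
YYYYYY
YYYYYY
GGYYYY
YYYYYY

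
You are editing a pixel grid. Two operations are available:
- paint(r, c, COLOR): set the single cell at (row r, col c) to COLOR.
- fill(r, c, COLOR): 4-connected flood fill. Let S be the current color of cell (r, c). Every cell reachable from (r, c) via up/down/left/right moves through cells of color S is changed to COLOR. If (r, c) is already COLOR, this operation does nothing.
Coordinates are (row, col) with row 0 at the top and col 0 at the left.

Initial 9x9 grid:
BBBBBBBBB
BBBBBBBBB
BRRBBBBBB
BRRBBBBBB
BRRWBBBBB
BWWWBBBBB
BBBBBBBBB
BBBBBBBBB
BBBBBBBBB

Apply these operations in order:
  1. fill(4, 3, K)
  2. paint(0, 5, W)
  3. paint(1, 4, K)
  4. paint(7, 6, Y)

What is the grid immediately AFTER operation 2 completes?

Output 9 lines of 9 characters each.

After op 1 fill(4,3,K) [4 cells changed]:
BBBBBBBBB
BBBBBBBBB
BRRBBBBBB
BRRBBBBBB
BRRKBBBBB
BKKKBBBBB
BBBBBBBBB
BBBBBBBBB
BBBBBBBBB
After op 2 paint(0,5,W):
BBBBBWBBB
BBBBBBBBB
BRRBBBBBB
BRRBBBBBB
BRRKBBBBB
BKKKBBBBB
BBBBBBBBB
BBBBBBBBB
BBBBBBBBB

Answer: BBBBBWBBB
BBBBBBBBB
BRRBBBBBB
BRRBBBBBB
BRRKBBBBB
BKKKBBBBB
BBBBBBBBB
BBBBBBBBB
BBBBBBBBB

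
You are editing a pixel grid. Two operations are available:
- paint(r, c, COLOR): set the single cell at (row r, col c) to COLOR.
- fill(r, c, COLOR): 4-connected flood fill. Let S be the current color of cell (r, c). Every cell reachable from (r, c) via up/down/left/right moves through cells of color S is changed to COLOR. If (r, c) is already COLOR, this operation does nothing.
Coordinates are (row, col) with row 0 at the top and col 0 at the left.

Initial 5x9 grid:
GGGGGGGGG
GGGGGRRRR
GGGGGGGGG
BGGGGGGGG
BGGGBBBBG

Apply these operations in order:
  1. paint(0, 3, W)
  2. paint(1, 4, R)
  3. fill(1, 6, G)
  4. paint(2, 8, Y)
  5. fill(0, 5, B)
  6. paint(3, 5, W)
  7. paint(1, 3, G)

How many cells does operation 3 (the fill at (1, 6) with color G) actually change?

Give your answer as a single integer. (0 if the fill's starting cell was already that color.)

After op 1 paint(0,3,W):
GGGWGGGGG
GGGGGRRRR
GGGGGGGGG
BGGGGGGGG
BGGGBBBBG
After op 2 paint(1,4,R):
GGGWGGGGG
GGGGRRRRR
GGGGGGGGG
BGGGGGGGG
BGGGBBBBG
After op 3 fill(1,6,G) [5 cells changed]:
GGGWGGGGG
GGGGGGGGG
GGGGGGGGG
BGGGGGGGG
BGGGBBBBG

Answer: 5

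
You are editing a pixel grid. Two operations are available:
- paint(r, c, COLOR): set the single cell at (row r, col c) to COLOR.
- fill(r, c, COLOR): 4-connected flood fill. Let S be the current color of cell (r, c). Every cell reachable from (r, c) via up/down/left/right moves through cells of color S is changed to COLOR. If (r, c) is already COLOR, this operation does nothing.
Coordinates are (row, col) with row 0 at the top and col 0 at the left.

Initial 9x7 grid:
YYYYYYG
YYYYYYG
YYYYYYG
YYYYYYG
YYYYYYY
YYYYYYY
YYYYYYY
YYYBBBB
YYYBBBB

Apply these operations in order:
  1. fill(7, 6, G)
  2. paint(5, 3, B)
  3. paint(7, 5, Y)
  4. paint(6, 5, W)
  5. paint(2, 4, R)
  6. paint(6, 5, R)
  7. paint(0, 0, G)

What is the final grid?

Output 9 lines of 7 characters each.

Answer: GYYYYYG
YYYYYYG
YYYYRYG
YYYYYYG
YYYYYYY
YYYBYYY
YYYYYRY
YYYGGYG
YYYGGGG

Derivation:
After op 1 fill(7,6,G) [8 cells changed]:
YYYYYYG
YYYYYYG
YYYYYYG
YYYYYYG
YYYYYYY
YYYYYYY
YYYYYYY
YYYGGGG
YYYGGGG
After op 2 paint(5,3,B):
YYYYYYG
YYYYYYG
YYYYYYG
YYYYYYG
YYYYYYY
YYYBYYY
YYYYYYY
YYYGGGG
YYYGGGG
After op 3 paint(7,5,Y):
YYYYYYG
YYYYYYG
YYYYYYG
YYYYYYG
YYYYYYY
YYYBYYY
YYYYYYY
YYYGGYG
YYYGGGG
After op 4 paint(6,5,W):
YYYYYYG
YYYYYYG
YYYYYYG
YYYYYYG
YYYYYYY
YYYBYYY
YYYYYWY
YYYGGYG
YYYGGGG
After op 5 paint(2,4,R):
YYYYYYG
YYYYYYG
YYYYRYG
YYYYYYG
YYYYYYY
YYYBYYY
YYYYYWY
YYYGGYG
YYYGGGG
After op 6 paint(6,5,R):
YYYYYYG
YYYYYYG
YYYYRYG
YYYYYYG
YYYYYYY
YYYBYYY
YYYYYRY
YYYGGYG
YYYGGGG
After op 7 paint(0,0,G):
GYYYYYG
YYYYYYG
YYYYRYG
YYYYYYG
YYYYYYY
YYYBYYY
YYYYYRY
YYYGGYG
YYYGGGG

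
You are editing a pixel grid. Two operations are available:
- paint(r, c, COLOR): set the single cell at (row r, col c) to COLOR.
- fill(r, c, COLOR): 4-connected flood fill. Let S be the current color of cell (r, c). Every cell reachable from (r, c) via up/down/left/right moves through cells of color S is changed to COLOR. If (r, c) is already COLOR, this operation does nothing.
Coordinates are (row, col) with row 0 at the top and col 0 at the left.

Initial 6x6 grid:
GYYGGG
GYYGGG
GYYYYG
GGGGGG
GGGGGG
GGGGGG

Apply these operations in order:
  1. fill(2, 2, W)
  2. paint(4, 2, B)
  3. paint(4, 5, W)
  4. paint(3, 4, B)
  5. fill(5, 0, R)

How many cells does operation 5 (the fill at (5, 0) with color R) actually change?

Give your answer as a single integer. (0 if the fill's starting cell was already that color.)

After op 1 fill(2,2,W) [8 cells changed]:
GWWGGG
GWWGGG
GWWWWG
GGGGGG
GGGGGG
GGGGGG
After op 2 paint(4,2,B):
GWWGGG
GWWGGG
GWWWWG
GGGGGG
GGBGGG
GGGGGG
After op 3 paint(4,5,W):
GWWGGG
GWWGGG
GWWWWG
GGGGGG
GGBGGW
GGGGGG
After op 4 paint(3,4,B):
GWWGGG
GWWGGG
GWWWWG
GGGGBG
GGBGGW
GGGGGG
After op 5 fill(5,0,R) [17 cells changed]:
RWWGGG
RWWGGG
RWWWWG
RRRRBG
RRBRRW
RRRRRR

Answer: 17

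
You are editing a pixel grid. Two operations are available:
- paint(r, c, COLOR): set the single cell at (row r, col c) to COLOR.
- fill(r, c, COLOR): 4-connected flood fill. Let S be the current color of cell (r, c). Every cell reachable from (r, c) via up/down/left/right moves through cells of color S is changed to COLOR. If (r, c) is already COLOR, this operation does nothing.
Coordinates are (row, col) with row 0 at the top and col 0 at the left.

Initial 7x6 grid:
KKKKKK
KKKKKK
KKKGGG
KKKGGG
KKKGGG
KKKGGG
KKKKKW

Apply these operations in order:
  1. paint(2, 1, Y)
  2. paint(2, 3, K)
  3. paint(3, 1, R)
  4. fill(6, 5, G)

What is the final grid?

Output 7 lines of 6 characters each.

Answer: KKKKKK
KKKKKK
KYKKGG
KRKGGG
KKKGGG
KKKGGG
KKKKKG

Derivation:
After op 1 paint(2,1,Y):
KKKKKK
KKKKKK
KYKGGG
KKKGGG
KKKGGG
KKKGGG
KKKKKW
After op 2 paint(2,3,K):
KKKKKK
KKKKKK
KYKKGG
KKKGGG
KKKGGG
KKKGGG
KKKKKW
After op 3 paint(3,1,R):
KKKKKK
KKKKKK
KYKKGG
KRKGGG
KKKGGG
KKKGGG
KKKKKW
After op 4 fill(6,5,G) [1 cells changed]:
KKKKKK
KKKKKK
KYKKGG
KRKGGG
KKKGGG
KKKGGG
KKKKKG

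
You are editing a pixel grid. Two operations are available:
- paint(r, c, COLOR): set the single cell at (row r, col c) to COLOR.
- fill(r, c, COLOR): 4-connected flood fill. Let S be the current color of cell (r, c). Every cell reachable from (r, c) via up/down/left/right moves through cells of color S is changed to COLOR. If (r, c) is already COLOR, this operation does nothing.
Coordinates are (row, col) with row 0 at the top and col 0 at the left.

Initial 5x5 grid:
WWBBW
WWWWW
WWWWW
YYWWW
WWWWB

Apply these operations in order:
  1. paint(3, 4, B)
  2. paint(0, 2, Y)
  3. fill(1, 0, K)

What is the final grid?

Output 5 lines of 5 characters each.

After op 1 paint(3,4,B):
WWBBW
WWWWW
WWWWW
YYWWB
WWWWB
After op 2 paint(0,2,Y):
WWYBW
WWWWW
WWWWW
YYWWB
WWWWB
After op 3 fill(1,0,K) [19 cells changed]:
KKYBK
KKKKK
KKKKK
YYKKB
KKKKB

Answer: KKYBK
KKKKK
KKKKK
YYKKB
KKKKB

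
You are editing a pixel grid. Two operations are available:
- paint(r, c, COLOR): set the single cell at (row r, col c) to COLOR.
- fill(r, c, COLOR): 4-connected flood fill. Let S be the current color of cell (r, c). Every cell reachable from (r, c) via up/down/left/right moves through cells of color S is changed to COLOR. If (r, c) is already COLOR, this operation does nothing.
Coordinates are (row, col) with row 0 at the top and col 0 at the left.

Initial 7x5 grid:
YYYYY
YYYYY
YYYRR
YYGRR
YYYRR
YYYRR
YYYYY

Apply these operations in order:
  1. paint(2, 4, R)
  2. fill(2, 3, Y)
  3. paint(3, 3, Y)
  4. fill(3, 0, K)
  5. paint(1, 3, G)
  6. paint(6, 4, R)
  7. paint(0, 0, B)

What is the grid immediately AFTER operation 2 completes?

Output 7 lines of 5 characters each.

Answer: YYYYY
YYYYY
YYYYY
YYGYY
YYYYY
YYYYY
YYYYY

Derivation:
After op 1 paint(2,4,R):
YYYYY
YYYYY
YYYRR
YYGRR
YYYRR
YYYRR
YYYYY
After op 2 fill(2,3,Y) [8 cells changed]:
YYYYY
YYYYY
YYYYY
YYGYY
YYYYY
YYYYY
YYYYY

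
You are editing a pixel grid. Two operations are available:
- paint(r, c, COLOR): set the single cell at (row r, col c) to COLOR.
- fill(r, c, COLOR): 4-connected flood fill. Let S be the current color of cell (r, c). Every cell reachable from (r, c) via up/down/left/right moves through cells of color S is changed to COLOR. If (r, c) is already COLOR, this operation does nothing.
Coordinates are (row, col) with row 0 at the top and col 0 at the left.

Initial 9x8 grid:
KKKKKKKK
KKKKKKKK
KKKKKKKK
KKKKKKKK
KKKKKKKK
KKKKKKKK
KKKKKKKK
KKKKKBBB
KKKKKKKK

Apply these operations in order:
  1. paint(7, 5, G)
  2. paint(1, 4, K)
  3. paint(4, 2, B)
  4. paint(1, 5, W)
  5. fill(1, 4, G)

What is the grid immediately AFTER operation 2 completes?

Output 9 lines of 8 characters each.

Answer: KKKKKKKK
KKKKKKKK
KKKKKKKK
KKKKKKKK
KKKKKKKK
KKKKKKKK
KKKKKKKK
KKKKKGBB
KKKKKKKK

Derivation:
After op 1 paint(7,5,G):
KKKKKKKK
KKKKKKKK
KKKKKKKK
KKKKKKKK
KKKKKKKK
KKKKKKKK
KKKKKKKK
KKKKKGBB
KKKKKKKK
After op 2 paint(1,4,K):
KKKKKKKK
KKKKKKKK
KKKKKKKK
KKKKKKKK
KKKKKKKK
KKKKKKKK
KKKKKKKK
KKKKKGBB
KKKKKKKK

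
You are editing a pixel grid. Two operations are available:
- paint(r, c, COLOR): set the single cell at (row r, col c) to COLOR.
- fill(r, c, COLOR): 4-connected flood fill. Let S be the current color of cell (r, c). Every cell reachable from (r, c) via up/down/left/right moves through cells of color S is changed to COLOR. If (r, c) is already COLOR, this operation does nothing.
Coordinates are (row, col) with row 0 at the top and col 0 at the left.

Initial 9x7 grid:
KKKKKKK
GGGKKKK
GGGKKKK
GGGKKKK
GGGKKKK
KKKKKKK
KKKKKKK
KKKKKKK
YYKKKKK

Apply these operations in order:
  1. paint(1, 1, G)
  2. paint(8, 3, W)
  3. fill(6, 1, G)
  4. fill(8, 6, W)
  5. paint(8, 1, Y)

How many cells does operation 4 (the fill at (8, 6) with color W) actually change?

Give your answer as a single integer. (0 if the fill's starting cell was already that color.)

After op 1 paint(1,1,G):
KKKKKKK
GGGKKKK
GGGKKKK
GGGKKKK
GGGKKKK
KKKKKKK
KKKKKKK
KKKKKKK
YYKKKKK
After op 2 paint(8,3,W):
KKKKKKK
GGGKKKK
GGGKKKK
GGGKKKK
GGGKKKK
KKKKKKK
KKKKKKK
KKKKKKK
YYKWKKK
After op 3 fill(6,1,G) [48 cells changed]:
GGGGGGG
GGGGGGG
GGGGGGG
GGGGGGG
GGGGGGG
GGGGGGG
GGGGGGG
GGGGGGG
YYGWGGG
After op 4 fill(8,6,W) [60 cells changed]:
WWWWWWW
WWWWWWW
WWWWWWW
WWWWWWW
WWWWWWW
WWWWWWW
WWWWWWW
WWWWWWW
YYWWWWW

Answer: 60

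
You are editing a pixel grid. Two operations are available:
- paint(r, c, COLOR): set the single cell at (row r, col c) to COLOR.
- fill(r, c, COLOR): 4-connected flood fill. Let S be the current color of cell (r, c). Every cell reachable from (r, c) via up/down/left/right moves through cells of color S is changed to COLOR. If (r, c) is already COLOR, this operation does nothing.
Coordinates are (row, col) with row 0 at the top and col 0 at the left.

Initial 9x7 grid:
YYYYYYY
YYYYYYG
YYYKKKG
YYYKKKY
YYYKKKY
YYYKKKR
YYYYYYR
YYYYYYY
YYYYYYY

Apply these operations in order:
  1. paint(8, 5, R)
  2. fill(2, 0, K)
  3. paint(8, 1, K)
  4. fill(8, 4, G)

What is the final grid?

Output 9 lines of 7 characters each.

After op 1 paint(8,5,R):
YYYYYYY
YYYYYYG
YYYKKKG
YYYKKKY
YYYKKKY
YYYKKKR
YYYYYYR
YYYYYYY
YYYYYRY
After op 2 fill(2,0,K) [44 cells changed]:
KKKKKKK
KKKKKKG
KKKKKKG
KKKKKKY
KKKKKKY
KKKKKKR
KKKKKKR
KKKKKKK
KKKKKRK
After op 3 paint(8,1,K):
KKKKKKK
KKKKKKG
KKKKKKG
KKKKKKY
KKKKKKY
KKKKKKR
KKKKKKR
KKKKKKK
KKKKKRK
After op 4 fill(8,4,G) [56 cells changed]:
GGGGGGG
GGGGGGG
GGGGGGG
GGGGGGY
GGGGGGY
GGGGGGR
GGGGGGR
GGGGGGG
GGGGGRG

Answer: GGGGGGG
GGGGGGG
GGGGGGG
GGGGGGY
GGGGGGY
GGGGGGR
GGGGGGR
GGGGGGG
GGGGGRG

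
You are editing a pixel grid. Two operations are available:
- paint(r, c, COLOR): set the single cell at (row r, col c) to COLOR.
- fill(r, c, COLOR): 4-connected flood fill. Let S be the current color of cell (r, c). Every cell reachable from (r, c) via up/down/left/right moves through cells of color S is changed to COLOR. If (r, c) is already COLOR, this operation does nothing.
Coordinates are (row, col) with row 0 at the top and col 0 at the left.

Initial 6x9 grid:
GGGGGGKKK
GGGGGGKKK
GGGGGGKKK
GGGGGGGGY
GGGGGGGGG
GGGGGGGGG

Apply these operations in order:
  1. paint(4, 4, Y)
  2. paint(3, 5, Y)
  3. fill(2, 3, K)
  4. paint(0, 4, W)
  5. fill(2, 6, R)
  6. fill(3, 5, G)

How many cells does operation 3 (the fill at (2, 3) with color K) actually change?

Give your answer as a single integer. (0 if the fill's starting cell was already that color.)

Answer: 42

Derivation:
After op 1 paint(4,4,Y):
GGGGGGKKK
GGGGGGKKK
GGGGGGKKK
GGGGGGGGY
GGGGYGGGG
GGGGGGGGG
After op 2 paint(3,5,Y):
GGGGGGKKK
GGGGGGKKK
GGGGGGKKK
GGGGGYGGY
GGGGYGGGG
GGGGGGGGG
After op 3 fill(2,3,K) [42 cells changed]:
KKKKKKKKK
KKKKKKKKK
KKKKKKKKK
KKKKKYKKY
KKKKYKKKK
KKKKKKKKK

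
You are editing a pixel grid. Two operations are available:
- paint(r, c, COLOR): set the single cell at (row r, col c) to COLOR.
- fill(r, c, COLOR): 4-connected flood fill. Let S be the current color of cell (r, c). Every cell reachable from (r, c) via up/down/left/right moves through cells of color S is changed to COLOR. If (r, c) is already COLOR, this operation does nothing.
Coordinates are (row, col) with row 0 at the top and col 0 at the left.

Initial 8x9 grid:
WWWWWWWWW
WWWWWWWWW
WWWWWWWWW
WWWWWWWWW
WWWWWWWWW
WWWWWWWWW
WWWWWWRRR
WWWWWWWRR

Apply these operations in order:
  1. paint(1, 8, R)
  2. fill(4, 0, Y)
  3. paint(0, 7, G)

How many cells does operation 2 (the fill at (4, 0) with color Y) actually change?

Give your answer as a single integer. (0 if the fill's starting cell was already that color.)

Answer: 66

Derivation:
After op 1 paint(1,8,R):
WWWWWWWWW
WWWWWWWWR
WWWWWWWWW
WWWWWWWWW
WWWWWWWWW
WWWWWWWWW
WWWWWWRRR
WWWWWWWRR
After op 2 fill(4,0,Y) [66 cells changed]:
YYYYYYYYY
YYYYYYYYR
YYYYYYYYY
YYYYYYYYY
YYYYYYYYY
YYYYYYYYY
YYYYYYRRR
YYYYYYYRR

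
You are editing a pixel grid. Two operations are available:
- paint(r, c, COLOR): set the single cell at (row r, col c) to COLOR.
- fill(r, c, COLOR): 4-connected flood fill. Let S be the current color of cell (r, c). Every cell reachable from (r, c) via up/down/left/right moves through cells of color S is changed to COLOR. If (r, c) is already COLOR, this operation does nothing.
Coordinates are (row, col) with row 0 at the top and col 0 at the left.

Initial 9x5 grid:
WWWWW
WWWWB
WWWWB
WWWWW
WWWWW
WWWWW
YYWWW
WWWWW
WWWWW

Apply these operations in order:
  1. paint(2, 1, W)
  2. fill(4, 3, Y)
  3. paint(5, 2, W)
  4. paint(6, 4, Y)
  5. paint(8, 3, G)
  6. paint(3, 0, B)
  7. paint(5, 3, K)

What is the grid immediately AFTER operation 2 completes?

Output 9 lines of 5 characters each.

After op 1 paint(2,1,W):
WWWWW
WWWWB
WWWWB
WWWWW
WWWWW
WWWWW
YYWWW
WWWWW
WWWWW
After op 2 fill(4,3,Y) [41 cells changed]:
YYYYY
YYYYB
YYYYB
YYYYY
YYYYY
YYYYY
YYYYY
YYYYY
YYYYY

Answer: YYYYY
YYYYB
YYYYB
YYYYY
YYYYY
YYYYY
YYYYY
YYYYY
YYYYY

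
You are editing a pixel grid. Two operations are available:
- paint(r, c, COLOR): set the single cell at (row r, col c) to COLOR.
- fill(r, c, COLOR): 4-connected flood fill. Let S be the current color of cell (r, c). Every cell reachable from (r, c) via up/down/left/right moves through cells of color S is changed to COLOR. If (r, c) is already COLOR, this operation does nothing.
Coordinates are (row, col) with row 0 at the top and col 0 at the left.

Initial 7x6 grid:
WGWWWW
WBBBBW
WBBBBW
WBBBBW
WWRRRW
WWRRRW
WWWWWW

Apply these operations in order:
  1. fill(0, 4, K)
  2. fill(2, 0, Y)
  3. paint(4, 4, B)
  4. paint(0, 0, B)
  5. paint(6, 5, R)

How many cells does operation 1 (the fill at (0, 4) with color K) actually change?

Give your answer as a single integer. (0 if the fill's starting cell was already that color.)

After op 1 fill(0,4,K) [23 cells changed]:
KGKKKK
KBBBBK
KBBBBK
KBBBBK
KKRRRK
KKRRRK
KKKKKK

Answer: 23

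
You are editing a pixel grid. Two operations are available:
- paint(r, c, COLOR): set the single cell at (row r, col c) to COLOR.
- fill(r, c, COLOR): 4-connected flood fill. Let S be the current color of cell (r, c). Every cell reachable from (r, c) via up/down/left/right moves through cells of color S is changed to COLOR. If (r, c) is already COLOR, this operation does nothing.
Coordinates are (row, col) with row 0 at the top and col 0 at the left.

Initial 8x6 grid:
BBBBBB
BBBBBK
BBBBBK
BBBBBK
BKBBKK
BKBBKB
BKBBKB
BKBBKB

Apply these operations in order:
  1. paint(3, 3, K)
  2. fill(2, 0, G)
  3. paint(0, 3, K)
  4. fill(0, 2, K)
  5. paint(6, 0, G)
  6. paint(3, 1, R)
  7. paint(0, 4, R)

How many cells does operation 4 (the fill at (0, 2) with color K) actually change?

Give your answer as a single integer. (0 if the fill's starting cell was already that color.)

Answer: 31

Derivation:
After op 1 paint(3,3,K):
BBBBBB
BBBBBK
BBBBBK
BBBKBK
BKBBKK
BKBBKB
BKBBKB
BKBBKB
After op 2 fill(2,0,G) [32 cells changed]:
GGGGGG
GGGGGK
GGGGGK
GGGKGK
GKGGKK
GKGGKB
GKGGKB
GKGGKB
After op 3 paint(0,3,K):
GGGKGG
GGGGGK
GGGGGK
GGGKGK
GKGGKK
GKGGKB
GKGGKB
GKGGKB
After op 4 fill(0,2,K) [31 cells changed]:
KKKKKK
KKKKKK
KKKKKK
KKKKKK
KKKKKK
KKKKKB
KKKKKB
KKKKKB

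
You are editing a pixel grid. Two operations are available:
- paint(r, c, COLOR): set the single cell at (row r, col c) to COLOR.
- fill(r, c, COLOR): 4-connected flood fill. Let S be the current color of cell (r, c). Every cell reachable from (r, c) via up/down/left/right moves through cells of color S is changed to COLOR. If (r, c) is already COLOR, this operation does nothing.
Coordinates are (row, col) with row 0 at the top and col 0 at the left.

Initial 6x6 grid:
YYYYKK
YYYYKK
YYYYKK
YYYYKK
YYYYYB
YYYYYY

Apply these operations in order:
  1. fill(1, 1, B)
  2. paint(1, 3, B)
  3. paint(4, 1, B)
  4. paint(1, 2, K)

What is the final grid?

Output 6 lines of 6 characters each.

After op 1 fill(1,1,B) [27 cells changed]:
BBBBKK
BBBBKK
BBBBKK
BBBBKK
BBBBBB
BBBBBB
After op 2 paint(1,3,B):
BBBBKK
BBBBKK
BBBBKK
BBBBKK
BBBBBB
BBBBBB
After op 3 paint(4,1,B):
BBBBKK
BBBBKK
BBBBKK
BBBBKK
BBBBBB
BBBBBB
After op 4 paint(1,2,K):
BBBBKK
BBKBKK
BBBBKK
BBBBKK
BBBBBB
BBBBBB

Answer: BBBBKK
BBKBKK
BBBBKK
BBBBKK
BBBBBB
BBBBBB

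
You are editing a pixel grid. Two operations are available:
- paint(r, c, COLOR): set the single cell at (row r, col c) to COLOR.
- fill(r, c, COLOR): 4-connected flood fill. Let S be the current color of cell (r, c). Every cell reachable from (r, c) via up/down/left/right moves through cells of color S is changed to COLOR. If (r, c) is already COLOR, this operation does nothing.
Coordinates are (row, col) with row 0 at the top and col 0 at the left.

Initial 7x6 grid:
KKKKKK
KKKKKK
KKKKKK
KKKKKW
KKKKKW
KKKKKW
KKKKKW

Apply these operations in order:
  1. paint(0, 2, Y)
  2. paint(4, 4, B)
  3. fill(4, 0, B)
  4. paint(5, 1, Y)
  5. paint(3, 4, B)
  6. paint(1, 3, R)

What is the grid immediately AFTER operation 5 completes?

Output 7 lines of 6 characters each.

After op 1 paint(0,2,Y):
KKYKKK
KKKKKK
KKKKKK
KKKKKW
KKKKKW
KKKKKW
KKKKKW
After op 2 paint(4,4,B):
KKYKKK
KKKKKK
KKKKKK
KKKKKW
KKKKBW
KKKKKW
KKKKKW
After op 3 fill(4,0,B) [36 cells changed]:
BBYBBB
BBBBBB
BBBBBB
BBBBBW
BBBBBW
BBBBBW
BBBBBW
After op 4 paint(5,1,Y):
BBYBBB
BBBBBB
BBBBBB
BBBBBW
BBBBBW
BYBBBW
BBBBBW
After op 5 paint(3,4,B):
BBYBBB
BBBBBB
BBBBBB
BBBBBW
BBBBBW
BYBBBW
BBBBBW

Answer: BBYBBB
BBBBBB
BBBBBB
BBBBBW
BBBBBW
BYBBBW
BBBBBW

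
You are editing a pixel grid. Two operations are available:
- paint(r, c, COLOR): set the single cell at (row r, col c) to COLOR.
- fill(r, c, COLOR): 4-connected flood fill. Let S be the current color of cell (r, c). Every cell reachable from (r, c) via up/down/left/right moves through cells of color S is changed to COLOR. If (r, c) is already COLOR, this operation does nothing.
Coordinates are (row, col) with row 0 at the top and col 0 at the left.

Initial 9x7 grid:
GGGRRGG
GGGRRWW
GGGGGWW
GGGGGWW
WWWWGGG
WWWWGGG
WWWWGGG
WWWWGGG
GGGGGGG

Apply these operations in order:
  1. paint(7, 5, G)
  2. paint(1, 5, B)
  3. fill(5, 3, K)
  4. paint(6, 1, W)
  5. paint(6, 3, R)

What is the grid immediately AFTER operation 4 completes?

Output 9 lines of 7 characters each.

Answer: GGGRRGG
GGGRRBW
GGGGGWW
GGGGGWW
KKKKGGG
KKKKGGG
KWKKGGG
KKKKGGG
GGGGGGG

Derivation:
After op 1 paint(7,5,G):
GGGRRGG
GGGRRWW
GGGGGWW
GGGGGWW
WWWWGGG
WWWWGGG
WWWWGGG
WWWWGGG
GGGGGGG
After op 2 paint(1,5,B):
GGGRRGG
GGGRRBW
GGGGGWW
GGGGGWW
WWWWGGG
WWWWGGG
WWWWGGG
WWWWGGG
GGGGGGG
After op 3 fill(5,3,K) [16 cells changed]:
GGGRRGG
GGGRRBW
GGGGGWW
GGGGGWW
KKKKGGG
KKKKGGG
KKKKGGG
KKKKGGG
GGGGGGG
After op 4 paint(6,1,W):
GGGRRGG
GGGRRBW
GGGGGWW
GGGGGWW
KKKKGGG
KKKKGGG
KWKKGGG
KKKKGGG
GGGGGGG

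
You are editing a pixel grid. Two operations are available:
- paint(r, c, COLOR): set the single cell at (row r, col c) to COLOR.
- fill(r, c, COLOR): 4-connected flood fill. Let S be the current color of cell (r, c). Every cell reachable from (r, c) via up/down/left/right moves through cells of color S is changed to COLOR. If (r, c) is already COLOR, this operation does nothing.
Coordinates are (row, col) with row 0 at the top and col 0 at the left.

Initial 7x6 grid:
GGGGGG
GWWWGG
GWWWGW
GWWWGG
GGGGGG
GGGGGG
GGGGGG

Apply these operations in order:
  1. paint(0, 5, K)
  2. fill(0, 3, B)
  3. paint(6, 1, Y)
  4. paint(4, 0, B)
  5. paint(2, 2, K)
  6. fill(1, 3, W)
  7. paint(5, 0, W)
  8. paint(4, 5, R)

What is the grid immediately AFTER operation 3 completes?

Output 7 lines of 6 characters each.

Answer: BBBBBK
BWWWBB
BWWWBW
BWWWBB
BBBBBB
BBBBBB
BYBBBB

Derivation:
After op 1 paint(0,5,K):
GGGGGK
GWWWGG
GWWWGW
GWWWGG
GGGGGG
GGGGGG
GGGGGG
After op 2 fill(0,3,B) [31 cells changed]:
BBBBBK
BWWWBB
BWWWBW
BWWWBB
BBBBBB
BBBBBB
BBBBBB
After op 3 paint(6,1,Y):
BBBBBK
BWWWBB
BWWWBW
BWWWBB
BBBBBB
BBBBBB
BYBBBB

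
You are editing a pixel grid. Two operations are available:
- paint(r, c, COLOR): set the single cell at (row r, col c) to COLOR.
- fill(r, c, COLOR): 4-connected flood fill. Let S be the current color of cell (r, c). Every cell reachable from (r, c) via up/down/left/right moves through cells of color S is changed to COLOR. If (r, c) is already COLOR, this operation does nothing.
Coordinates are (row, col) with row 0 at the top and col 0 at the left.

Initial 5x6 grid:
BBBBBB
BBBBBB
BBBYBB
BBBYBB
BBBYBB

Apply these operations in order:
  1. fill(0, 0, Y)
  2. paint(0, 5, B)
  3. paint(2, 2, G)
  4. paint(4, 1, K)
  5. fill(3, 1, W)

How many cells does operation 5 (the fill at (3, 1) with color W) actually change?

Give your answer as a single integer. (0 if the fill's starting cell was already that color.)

After op 1 fill(0,0,Y) [27 cells changed]:
YYYYYY
YYYYYY
YYYYYY
YYYYYY
YYYYYY
After op 2 paint(0,5,B):
YYYYYB
YYYYYY
YYYYYY
YYYYYY
YYYYYY
After op 3 paint(2,2,G):
YYYYYB
YYYYYY
YYGYYY
YYYYYY
YYYYYY
After op 4 paint(4,1,K):
YYYYYB
YYYYYY
YYGYYY
YYYYYY
YKYYYY
After op 5 fill(3,1,W) [27 cells changed]:
WWWWWB
WWWWWW
WWGWWW
WWWWWW
WKWWWW

Answer: 27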